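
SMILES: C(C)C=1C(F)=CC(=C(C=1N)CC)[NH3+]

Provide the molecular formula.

C10H16FN2+

Heavy atoms from the SMILES: 10 C, 1 F, 2 N.
Implicit hydrogens by atom environment:
  5 × C (aromatic): no H
  2 × C: 3 H each → 6
  2 × C: 2 H each → 4
  1 × C (aromatic): 1 H
  1 × F: no H
  1 × N (charge +1): 3 H
  1 × N: 2 H
  Total hydrogens = 16.
Net charge +1.
Molecular formula: C10H16FN2+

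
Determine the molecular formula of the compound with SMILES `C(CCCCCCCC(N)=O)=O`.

Heavy atoms from the SMILES: 9 C, 1 N, 2 O.
Implicit hydrogens by atom environment:
  7 × C: 2 H each → 14
  2 × O: no H
  1 × C: 1 H
  1 × C: no H
  1 × N: 2 H
  Total hydrogens = 17.
Molecular formula: C9H17NO2

C9H17NO2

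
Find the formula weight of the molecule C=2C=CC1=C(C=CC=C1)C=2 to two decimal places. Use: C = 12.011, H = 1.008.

Molecular formula: C10H8.
M = 10×12.011 + 8×1.008 = 128.17 g/mol.

128.17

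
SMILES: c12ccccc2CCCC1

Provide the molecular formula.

C10H12

Heavy atoms from the SMILES: 10 C.
Implicit hydrogens by atom environment:
  4 × C: 2 H each → 8
  4 × C (aromatic): 1 H each → 4
  2 × C (aromatic): no H
  Total hydrogens = 12.
Molecular formula: C10H12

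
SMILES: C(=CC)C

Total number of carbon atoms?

The symbol for carbon appears 4 times in the SMILES.

4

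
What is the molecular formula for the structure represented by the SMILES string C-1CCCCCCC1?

C8H16

Heavy atoms from the SMILES: 8 C.
Implicit hydrogens by atom environment:
  8 × C: 2 H each → 16
  Total hydrogens = 16.
Molecular formula: C8H16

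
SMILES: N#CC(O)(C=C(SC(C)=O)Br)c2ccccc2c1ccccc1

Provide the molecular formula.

C18H14BrNO2S

Heavy atoms from the SMILES: 1 Br, 18 C, 1 N, 2 O, 1 S.
Implicit hydrogens by atom environment:
  9 × C (aromatic): 1 H each → 9
  4 × C: no H
  3 × C (aromatic): no H
  1 × Br: no H
  1 × C: 3 H
  1 × C: 1 H
  1 × N: no H
  1 × O: 1 H
  1 × O: no H
  1 × S: no H
  Total hydrogens = 14.
Molecular formula: C18H14BrNO2S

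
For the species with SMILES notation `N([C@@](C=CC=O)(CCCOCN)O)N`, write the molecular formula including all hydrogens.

Heavy atoms from the SMILES: 8 C, 3 N, 3 O.
Implicit hydrogens by atom environment:
  4 × C: 2 H each → 8
  3 × C: 1 H each → 3
  2 × N: 2 H each → 4
  2 × O: no H
  1 × C: no H
  1 × N: 1 H
  1 × O: 1 H
  Total hydrogens = 17.
Molecular formula: C8H17N3O3

C8H17N3O3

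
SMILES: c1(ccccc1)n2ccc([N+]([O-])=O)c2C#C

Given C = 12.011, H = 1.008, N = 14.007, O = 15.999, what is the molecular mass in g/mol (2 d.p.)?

212.21

Molecular formula: C12H8N2O2.
M = 12×12.011 + 8×1.008 + 2×14.007 + 2×15.999 = 212.21 g/mol.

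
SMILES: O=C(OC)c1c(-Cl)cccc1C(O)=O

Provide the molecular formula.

Heavy atoms from the SMILES: 9 C, 1 Cl, 4 O.
Implicit hydrogens by atom environment:
  3 × C (aromatic): 1 H each → 3
  3 × C (aromatic): no H
  3 × O: no H
  2 × C: no H
  1 × C: 3 H
  1 × Cl: no H
  1 × O: 1 H
  Total hydrogens = 7.
Molecular formula: C9H7ClO4

C9H7ClO4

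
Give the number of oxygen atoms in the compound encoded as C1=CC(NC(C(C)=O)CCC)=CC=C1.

The symbol for oxygen appears 1 time in the SMILES.

1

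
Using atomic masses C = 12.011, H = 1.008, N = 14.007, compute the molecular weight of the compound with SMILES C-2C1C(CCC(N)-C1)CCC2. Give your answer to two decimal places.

Molecular formula: C10H19N.
M = 10×12.011 + 19×1.008 + 1×14.007 = 153.27 g/mol.

153.27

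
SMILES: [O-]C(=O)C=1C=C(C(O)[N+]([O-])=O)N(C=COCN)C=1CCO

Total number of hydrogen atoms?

Hydrogens are implicit in SMILES; fill each atom to its normal valence:
  3 × C: 2 H each → 6
  3 × C: 1 H each → 3
  3 × C (aromatic): no H
  3 × O: no H
  2 × O: 1 H each → 2
  2 × O (charge -1): no H
  1 × C (aromatic): 1 H
  1 × C: no H
  1 × N: 2 H
  1 × N (aromatic): no H
  1 × N (charge +1): no H
  Total hydrogens = 14.

14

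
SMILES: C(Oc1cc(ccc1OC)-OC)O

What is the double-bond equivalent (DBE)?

4

Molecular formula from the SMILES: C9H12O4.
DoU = (2C + 2 + N − H − X)/2 = (2·9 + 2 + 0 − 12 − 0)/2 = 8/2 = 4.
(Structurally: 1 ring(s) + 3 π bond(s) = 4.)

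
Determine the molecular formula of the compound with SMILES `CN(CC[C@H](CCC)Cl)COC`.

C9H20ClNO

Heavy atoms from the SMILES: 9 C, 1 Cl, 1 N, 1 O.
Implicit hydrogens by atom environment:
  5 × C: 2 H each → 10
  3 × C: 3 H each → 9
  1 × C: 1 H
  1 × Cl: no H
  1 × N: no H
  1 × O: no H
  Total hydrogens = 20.
Molecular formula: C9H20ClNO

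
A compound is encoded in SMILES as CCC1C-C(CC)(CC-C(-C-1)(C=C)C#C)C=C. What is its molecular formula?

C17H26

Heavy atoms from the SMILES: 17 C.
Implicit hydrogens by atom environment:
  8 × C: 2 H each → 16
  4 × C: 1 H each → 4
  3 × C: no H
  2 × C: 3 H each → 6
  Total hydrogens = 26.
Molecular formula: C17H26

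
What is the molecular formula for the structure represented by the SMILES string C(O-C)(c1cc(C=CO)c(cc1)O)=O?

Heavy atoms from the SMILES: 10 C, 4 O.
Implicit hydrogens by atom environment:
  3 × C (aromatic): 1 H each → 3
  3 × C (aromatic): no H
  2 × C: 1 H each → 2
  2 × O: 1 H each → 2
  2 × O: no H
  1 × C: 3 H
  1 × C: no H
  Total hydrogens = 10.
Molecular formula: C10H10O4

C10H10O4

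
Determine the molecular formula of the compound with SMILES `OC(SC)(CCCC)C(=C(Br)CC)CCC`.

C13H25BrOS

Heavy atoms from the SMILES: 1 Br, 13 C, 1 O, 1 S.
Implicit hydrogens by atom environment:
  6 × C: 2 H each → 12
  4 × C: 3 H each → 12
  3 × C: no H
  1 × Br: no H
  1 × O: 1 H
  1 × S: no H
  Total hydrogens = 25.
Molecular formula: C13H25BrOS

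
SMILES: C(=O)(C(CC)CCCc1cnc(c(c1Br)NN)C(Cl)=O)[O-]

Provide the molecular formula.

C13H16BrClN3O3-

Heavy atoms from the SMILES: 1 Br, 13 C, 1 Cl, 3 N, 3 O.
Implicit hydrogens by atom environment:
  4 × C: 2 H each → 8
  4 × C (aromatic): no H
  2 × C: no H
  2 × O: no H
  1 × Br: no H
  1 × C: 3 H
  1 × C (aromatic): 1 H
  1 × C: 1 H
  1 × Cl: no H
  1 × N: 2 H
  1 × N: 1 H
  1 × N (aromatic): no H
  1 × O (charge -1): no H
  Total hydrogens = 16.
Net charge -1.
Molecular formula: C13H16BrClN3O3-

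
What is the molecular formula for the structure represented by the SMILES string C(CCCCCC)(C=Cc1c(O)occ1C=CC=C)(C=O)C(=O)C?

C20H26O4

Heavy atoms from the SMILES: 20 C, 4 O.
Implicit hydrogens by atom environment:
  6 × C: 2 H each → 12
  6 × C: 1 H each → 6
  3 × C (aromatic): no H
  2 × C: 3 H each → 6
  2 × C: no H
  2 × O: no H
  1 × C (aromatic): 1 H
  1 × O: 1 H
  1 × O (aromatic): no H
  Total hydrogens = 26.
Molecular formula: C20H26O4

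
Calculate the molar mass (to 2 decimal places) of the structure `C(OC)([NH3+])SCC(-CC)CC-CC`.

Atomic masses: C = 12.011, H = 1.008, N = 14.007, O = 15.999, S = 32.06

206.37

Molecular formula: C10H24NOS+.
M = 10×12.011 + 24×1.008 + 1×14.007 + 1×15.999 + 1×32.06 = 206.37 g/mol.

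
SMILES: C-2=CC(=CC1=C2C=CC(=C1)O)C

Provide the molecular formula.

C11H10O

Heavy atoms from the SMILES: 11 C, 1 O.
Implicit hydrogens by atom environment:
  6 × C (aromatic): 1 H each → 6
  4 × C (aromatic): no H
  1 × C: 3 H
  1 × O: 1 H
  Total hydrogens = 10.
Molecular formula: C11H10O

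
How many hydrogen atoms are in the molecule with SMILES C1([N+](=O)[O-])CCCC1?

Hydrogens are implicit in SMILES; fill each atom to its normal valence:
  4 × C: 2 H each → 8
  1 × C: 1 H
  1 × N (charge +1): no H
  1 × O: no H
  1 × O (charge -1): no H
  Total hydrogens = 9.

9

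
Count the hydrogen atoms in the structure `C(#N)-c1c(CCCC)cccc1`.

13

Hydrogens are implicit in SMILES; fill each atom to its normal valence:
  4 × C (aromatic): 1 H each → 4
  3 × C: 2 H each → 6
  2 × C (aromatic): no H
  1 × C: 3 H
  1 × C: no H
  1 × N: no H
  Total hydrogens = 13.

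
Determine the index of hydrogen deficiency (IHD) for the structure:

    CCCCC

0

Molecular formula from the SMILES: C5H12.
DoU = (2C + 2 + N − H − X)/2 = (2·5 + 2 + 0 − 12 − 0)/2 = 0/2 = 0.
(Structurally: 0 ring(s) + 0 π bond(s) = 0.)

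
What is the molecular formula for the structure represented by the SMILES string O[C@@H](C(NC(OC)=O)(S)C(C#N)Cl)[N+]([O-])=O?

C6H8ClN3O5S

Heavy atoms from the SMILES: 6 C, 1 Cl, 3 N, 5 O, 1 S.
Implicit hydrogens by atom environment:
  3 × C: no H
  3 × O: no H
  2 × C: 1 H each → 2
  1 × C: 3 H
  1 × Cl: no H
  1 × N: 1 H
  1 × N (charge +1): no H
  1 × N: no H
  1 × O: 1 H
  1 × O (charge -1): no H
  1 × S: 1 H
  Total hydrogens = 8.
Molecular formula: C6H8ClN3O5S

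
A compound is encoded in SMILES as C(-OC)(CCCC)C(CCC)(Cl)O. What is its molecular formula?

Heavy atoms from the SMILES: 10 C, 1 Cl, 2 O.
Implicit hydrogens by atom environment:
  5 × C: 2 H each → 10
  3 × C: 3 H each → 9
  1 × C: 1 H
  1 × C: no H
  1 × Cl: no H
  1 × O: 1 H
  1 × O: no H
  Total hydrogens = 21.
Molecular formula: C10H21ClO2

C10H21ClO2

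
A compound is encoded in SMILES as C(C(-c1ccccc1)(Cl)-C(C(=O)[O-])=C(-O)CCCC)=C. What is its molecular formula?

Heavy atoms from the SMILES: 16 C, 1 Cl, 3 O.
Implicit hydrogens by atom environment:
  5 × C (aromatic): 1 H each → 5
  4 × C: 2 H each → 8
  4 × C: no H
  1 × C: 3 H
  1 × C: 1 H
  1 × C (aromatic): no H
  1 × Cl: no H
  1 × O: 1 H
  1 × O: no H
  1 × O (charge -1): no H
  Total hydrogens = 18.
Net charge -1.
Molecular formula: C16H18ClO3-

C16H18ClO3-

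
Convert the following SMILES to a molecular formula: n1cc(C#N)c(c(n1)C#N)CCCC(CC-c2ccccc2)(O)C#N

C19H17N5O

Heavy atoms from the SMILES: 19 C, 5 N, 1 O.
Implicit hydrogens by atom environment:
  6 × C (aromatic): 1 H each → 6
  5 × C: 2 H each → 10
  4 × C (aromatic): no H
  4 × C: no H
  3 × N: no H
  2 × N (aromatic): no H
  1 × O: 1 H
  Total hydrogens = 17.
Molecular formula: C19H17N5O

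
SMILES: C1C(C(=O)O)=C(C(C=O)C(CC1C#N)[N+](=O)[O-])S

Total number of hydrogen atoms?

Hydrogens are implicit in SMILES; fill each atom to its normal valence:
  4 × C: 1 H each → 4
  4 × C: no H
  3 × O: no H
  2 × C: 2 H each → 4
  1 × N: no H
  1 × N (charge +1): no H
  1 × O: 1 H
  1 × O (charge -1): no H
  1 × S: 1 H
  Total hydrogens = 10.

10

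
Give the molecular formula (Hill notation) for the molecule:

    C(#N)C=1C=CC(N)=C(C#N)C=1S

Heavy atoms from the SMILES: 8 C, 3 N, 1 S.
Implicit hydrogens by atom environment:
  4 × C (aromatic): no H
  2 × C (aromatic): 1 H each → 2
  2 × C: no H
  2 × N: no H
  1 × N: 2 H
  1 × S: 1 H
  Total hydrogens = 5.
Molecular formula: C8H5N3S

C8H5N3S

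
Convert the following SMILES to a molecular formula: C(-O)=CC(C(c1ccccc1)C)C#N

C12H13NO

Heavy atoms from the SMILES: 12 C, 1 N, 1 O.
Implicit hydrogens by atom environment:
  5 × C (aromatic): 1 H each → 5
  4 × C: 1 H each → 4
  1 × C: 3 H
  1 × C: no H
  1 × C (aromatic): no H
  1 × N: no H
  1 × O: 1 H
  Total hydrogens = 13.
Molecular formula: C12H13NO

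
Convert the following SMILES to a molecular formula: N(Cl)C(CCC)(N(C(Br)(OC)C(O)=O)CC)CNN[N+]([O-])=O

C10H21BrClN5O5

Heavy atoms from the SMILES: 1 Br, 10 C, 1 Cl, 5 N, 5 O.
Implicit hydrogens by atom environment:
  4 × C: 2 H each → 8
  3 × C: 3 H each → 9
  3 × C: no H
  3 × N: 1 H each → 3
  3 × O: no H
  1 × Br: no H
  1 × Cl: no H
  1 × N: no H
  1 × N (charge +1): no H
  1 × O: 1 H
  1 × O (charge -1): no H
  Total hydrogens = 21.
Molecular formula: C10H21BrClN5O5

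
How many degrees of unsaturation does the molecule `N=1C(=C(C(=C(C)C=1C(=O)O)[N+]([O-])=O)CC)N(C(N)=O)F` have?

7

Molecular formula from the SMILES: C10H11FN4O5.
DoU = (2C + 2 + N − H − X)/2 = (2·10 + 2 + 4 − 11 − 1)/2 = 14/2 = 7.
(Structurally: 1 ring(s) + 6 π bond(s) = 7.)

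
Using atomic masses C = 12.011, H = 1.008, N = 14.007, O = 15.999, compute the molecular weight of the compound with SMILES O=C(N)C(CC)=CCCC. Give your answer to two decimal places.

Molecular formula: C8H15NO.
M = 8×12.011 + 15×1.008 + 1×14.007 + 1×15.999 = 141.21 g/mol.

141.21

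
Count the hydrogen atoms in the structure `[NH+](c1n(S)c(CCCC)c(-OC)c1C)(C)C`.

23

Hydrogens are implicit in SMILES; fill each atom to its normal valence:
  5 × C: 3 H each → 15
  4 × C (aromatic): no H
  3 × C: 2 H each → 6
  1 × N (charge +1): 1 H
  1 × N (aromatic): no H
  1 × O: no H
  1 × S: 1 H
  Total hydrogens = 23.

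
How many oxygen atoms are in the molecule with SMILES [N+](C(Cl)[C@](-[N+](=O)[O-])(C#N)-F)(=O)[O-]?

4

The symbol for oxygen appears 4 times in the SMILES.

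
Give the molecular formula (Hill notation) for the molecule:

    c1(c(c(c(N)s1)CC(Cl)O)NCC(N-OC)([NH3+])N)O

C9H19ClN5O3S+

Heavy atoms from the SMILES: 9 C, 1 Cl, 5 N, 3 O, 1 S.
Implicit hydrogens by atom environment:
  4 × C (aromatic): no H
  2 × C: 2 H each → 4
  2 × N: 2 H each → 4
  2 × N: 1 H each → 2
  2 × O: 1 H each → 2
  1 × C: 3 H
  1 × C: 1 H
  1 × C: no H
  1 × Cl: no H
  1 × N (charge +1): 3 H
  1 × O: no H
  1 × S (aromatic): no H
  Total hydrogens = 19.
Net charge +1.
Molecular formula: C9H19ClN5O3S+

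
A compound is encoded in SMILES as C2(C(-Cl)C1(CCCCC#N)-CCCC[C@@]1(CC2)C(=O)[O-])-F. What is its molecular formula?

C16H22ClFNO2-

Heavy atoms from the SMILES: 16 C, 1 Cl, 1 F, 1 N, 2 O.
Implicit hydrogens by atom environment:
  10 × C: 2 H each → 20
  4 × C: no H
  2 × C: 1 H each → 2
  1 × Cl: no H
  1 × F: no H
  1 × N: no H
  1 × O: no H
  1 × O (charge -1): no H
  Total hydrogens = 22.
Net charge -1.
Molecular formula: C16H22ClFNO2-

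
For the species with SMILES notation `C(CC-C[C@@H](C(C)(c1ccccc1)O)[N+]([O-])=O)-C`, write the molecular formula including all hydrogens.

C14H21NO3

Heavy atoms from the SMILES: 14 C, 1 N, 3 O.
Implicit hydrogens by atom environment:
  5 × C (aromatic): 1 H each → 5
  4 × C: 2 H each → 8
  2 × C: 3 H each → 6
  1 × C: 1 H
  1 × C: no H
  1 × C (aromatic): no H
  1 × N (charge +1): no H
  1 × O: 1 H
  1 × O: no H
  1 × O (charge -1): no H
  Total hydrogens = 21.
Molecular formula: C14H21NO3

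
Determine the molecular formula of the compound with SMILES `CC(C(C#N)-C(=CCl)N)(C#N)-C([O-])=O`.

Heavy atoms from the SMILES: 8 C, 1 Cl, 3 N, 2 O.
Implicit hydrogens by atom environment:
  5 × C: no H
  2 × C: 1 H each → 2
  2 × N: no H
  1 × C: 3 H
  1 × Cl: no H
  1 × N: 2 H
  1 × O: no H
  1 × O (charge -1): no H
  Total hydrogens = 7.
Net charge -1.
Molecular formula: C8H7ClN3O2-

C8H7ClN3O2-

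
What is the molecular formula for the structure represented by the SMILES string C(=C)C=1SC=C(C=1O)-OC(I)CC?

Heavy atoms from the SMILES: 9 C, 1 I, 2 O, 1 S.
Implicit hydrogens by atom environment:
  3 × C (aromatic): no H
  2 × C: 2 H each → 4
  2 × C: 1 H each → 2
  1 × C: 3 H
  1 × C (aromatic): 1 H
  1 × I: no H
  1 × O: 1 H
  1 × O: no H
  1 × S (aromatic): no H
  Total hydrogens = 11.
Molecular formula: C9H11IO2S

C9H11IO2S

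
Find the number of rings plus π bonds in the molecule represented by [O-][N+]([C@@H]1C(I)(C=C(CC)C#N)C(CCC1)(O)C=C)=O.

6

Molecular formula from the SMILES: C13H17IN2O3.
DoU = (2C + 2 + N − H − X)/2 = (2·13 + 2 + 2 − 17 − 1)/2 = 12/2 = 6.
(Structurally: 1 ring(s) + 5 π bond(s) = 6.)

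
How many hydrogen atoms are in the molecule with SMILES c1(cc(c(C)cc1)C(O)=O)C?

Hydrogens are implicit in SMILES; fill each atom to its normal valence:
  3 × C (aromatic): 1 H each → 3
  3 × C (aromatic): no H
  2 × C: 3 H each → 6
  1 × C: no H
  1 × O: 1 H
  1 × O: no H
  Total hydrogens = 10.

10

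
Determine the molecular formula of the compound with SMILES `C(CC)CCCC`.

Heavy atoms from the SMILES: 7 C.
Implicit hydrogens by atom environment:
  5 × C: 2 H each → 10
  2 × C: 3 H each → 6
  Total hydrogens = 16.
Molecular formula: C7H16

C7H16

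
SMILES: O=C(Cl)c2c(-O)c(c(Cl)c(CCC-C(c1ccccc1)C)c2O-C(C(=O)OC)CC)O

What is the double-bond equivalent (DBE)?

10

Molecular formula from the SMILES: C23H26Cl2O6.
DoU = (2C + 2 + N − H − X)/2 = (2·23 + 2 + 0 − 26 − 2)/2 = 20/2 = 10.
(Structurally: 2 ring(s) + 8 π bond(s) = 10.)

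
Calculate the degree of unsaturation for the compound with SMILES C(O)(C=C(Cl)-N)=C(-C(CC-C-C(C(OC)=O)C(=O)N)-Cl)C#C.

6

Molecular formula from the SMILES: C14H18Cl2N2O4.
DoU = (2C + 2 + N − H − X)/2 = (2·14 + 2 + 2 − 18 − 2)/2 = 12/2 = 6.
(Structurally: 0 ring(s) + 6 π bond(s) = 6.)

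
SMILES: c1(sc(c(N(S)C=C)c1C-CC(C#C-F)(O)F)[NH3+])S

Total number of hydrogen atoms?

Hydrogens are implicit in SMILES; fill each atom to its normal valence:
  4 × C (aromatic): no H
  3 × C: 2 H each → 6
  3 × C: no H
  2 × F: no H
  2 × S: 1 H each → 2
  1 × C: 1 H
  1 × N (charge +1): 3 H
  1 × N: no H
  1 × O: 1 H
  1 × S (aromatic): no H
  Total hydrogens = 13.

13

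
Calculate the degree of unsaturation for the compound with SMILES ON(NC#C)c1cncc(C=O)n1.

7

Molecular formula from the SMILES: C7H6N4O2.
DoU = (2C + 2 + N − H − X)/2 = (2·7 + 2 + 4 − 6 − 0)/2 = 14/2 = 7.
(Structurally: 1 ring(s) + 6 π bond(s) = 7.)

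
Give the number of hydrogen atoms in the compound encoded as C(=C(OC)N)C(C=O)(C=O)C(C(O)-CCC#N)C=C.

18

Hydrogens are implicit in SMILES; fill each atom to its normal valence:
  6 × C: 1 H each → 6
  3 × C: 2 H each → 6
  3 × C: no H
  3 × O: no H
  1 × C: 3 H
  1 × N: 2 H
  1 × N: no H
  1 × O: 1 H
  Total hydrogens = 18.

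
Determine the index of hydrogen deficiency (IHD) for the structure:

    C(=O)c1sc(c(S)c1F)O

Molecular formula from the SMILES: C5H3FO2S2.
DoU = (2C + 2 + N − H − X)/2 = (2·5 + 2 + 0 − 3 − 1)/2 = 8/2 = 4.
(Structurally: 1 ring(s) + 3 π bond(s) = 4.)

4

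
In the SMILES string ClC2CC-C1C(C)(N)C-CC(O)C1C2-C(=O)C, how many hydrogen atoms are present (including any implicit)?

22

Hydrogens are implicit in SMILES; fill each atom to its normal valence:
  5 × C: 1 H each → 5
  4 × C: 2 H each → 8
  2 × C: 3 H each → 6
  2 × C: no H
  1 × Cl: no H
  1 × N: 2 H
  1 × O: 1 H
  1 × O: no H
  Total hydrogens = 22.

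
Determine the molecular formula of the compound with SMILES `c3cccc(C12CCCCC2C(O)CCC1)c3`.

C16H22O

Heavy atoms from the SMILES: 16 C, 1 O.
Implicit hydrogens by atom environment:
  7 × C: 2 H each → 14
  5 × C (aromatic): 1 H each → 5
  2 × C: 1 H each → 2
  1 × C: no H
  1 × C (aromatic): no H
  1 × O: 1 H
  Total hydrogens = 22.
Molecular formula: C16H22O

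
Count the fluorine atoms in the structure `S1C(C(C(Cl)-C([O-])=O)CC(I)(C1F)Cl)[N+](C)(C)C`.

The symbol for fluorine appears 1 time in the SMILES.

1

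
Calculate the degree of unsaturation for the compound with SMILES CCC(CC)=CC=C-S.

Molecular formula from the SMILES: C8H14S.
DoU = (2C + 2 + N − H − X)/2 = (2·8 + 2 + 0 − 14 − 0)/2 = 4/2 = 2.
(Structurally: 0 ring(s) + 2 π bond(s) = 2.)

2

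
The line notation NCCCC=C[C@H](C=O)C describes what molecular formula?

Heavy atoms from the SMILES: 8 C, 1 N, 1 O.
Implicit hydrogens by atom environment:
  4 × C: 1 H each → 4
  3 × C: 2 H each → 6
  1 × C: 3 H
  1 × N: 2 H
  1 × O: no H
  Total hydrogens = 15.
Molecular formula: C8H15NO

C8H15NO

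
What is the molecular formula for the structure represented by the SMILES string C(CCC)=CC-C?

C7H14

Heavy atoms from the SMILES: 7 C.
Implicit hydrogens by atom environment:
  3 × C: 2 H each → 6
  2 × C: 3 H each → 6
  2 × C: 1 H each → 2
  Total hydrogens = 14.
Molecular formula: C7H14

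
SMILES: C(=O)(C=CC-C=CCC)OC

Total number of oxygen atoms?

The symbol for oxygen appears 2 times in the SMILES.

2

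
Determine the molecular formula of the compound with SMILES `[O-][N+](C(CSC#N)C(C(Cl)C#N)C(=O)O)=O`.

Heavy atoms from the SMILES: 7 C, 1 Cl, 3 N, 4 O, 1 S.
Implicit hydrogens by atom environment:
  3 × C: 1 H each → 3
  3 × C: no H
  2 × N: no H
  2 × O: no H
  1 × C: 2 H
  1 × Cl: no H
  1 × N (charge +1): no H
  1 × O: 1 H
  1 × O (charge -1): no H
  1 × S: no H
  Total hydrogens = 6.
Molecular formula: C7H6ClN3O4S

C7H6ClN3O4S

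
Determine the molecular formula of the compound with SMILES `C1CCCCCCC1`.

Heavy atoms from the SMILES: 8 C.
Implicit hydrogens by atom environment:
  8 × C: 2 H each → 16
  Total hydrogens = 16.
Molecular formula: C8H16

C8H16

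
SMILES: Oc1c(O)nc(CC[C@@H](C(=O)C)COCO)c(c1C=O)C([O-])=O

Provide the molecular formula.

Heavy atoms from the SMILES: 14 C, 1 N, 8 O.
Implicit hydrogens by atom environment:
  5 × C (aromatic): no H
  4 × C: 2 H each → 8
  4 × O: no H
  3 × O: 1 H each → 3
  2 × C: 1 H each → 2
  2 × C: no H
  1 × C: 3 H
  1 × N (aromatic): no H
  1 × O (charge -1): no H
  Total hydrogens = 16.
Net charge -1.
Molecular formula: C14H16NO8-

C14H16NO8-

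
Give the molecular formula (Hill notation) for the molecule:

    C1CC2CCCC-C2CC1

C10H18

Heavy atoms from the SMILES: 10 C.
Implicit hydrogens by atom environment:
  8 × C: 2 H each → 16
  2 × C: 1 H each → 2
  Total hydrogens = 18.
Molecular formula: C10H18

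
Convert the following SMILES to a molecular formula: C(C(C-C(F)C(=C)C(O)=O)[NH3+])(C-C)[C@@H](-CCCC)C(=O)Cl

Heavy atoms from the SMILES: 15 C, 1 Cl, 1 F, 1 N, 3 O.
Implicit hydrogens by atom environment:
  6 × C: 2 H each → 12
  4 × C: 1 H each → 4
  3 × C: no H
  2 × C: 3 H each → 6
  2 × O: no H
  1 × Cl: no H
  1 × F: no H
  1 × N (charge +1): 3 H
  1 × O: 1 H
  Total hydrogens = 26.
Net charge +1.
Molecular formula: C15H26ClFNO3+

C15H26ClFNO3+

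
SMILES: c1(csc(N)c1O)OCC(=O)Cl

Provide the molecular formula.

Heavy atoms from the SMILES: 6 C, 1 Cl, 1 N, 3 O, 1 S.
Implicit hydrogens by atom environment:
  3 × C (aromatic): no H
  2 × O: no H
  1 × C: 2 H
  1 × C (aromatic): 1 H
  1 × C: no H
  1 × Cl: no H
  1 × N: 2 H
  1 × O: 1 H
  1 × S (aromatic): no H
  Total hydrogens = 6.
Molecular formula: C6H6ClNO3S

C6H6ClNO3S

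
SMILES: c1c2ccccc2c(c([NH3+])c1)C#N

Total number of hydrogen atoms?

9

Hydrogens are implicit in SMILES; fill each atom to its normal valence:
  6 × C (aromatic): 1 H each → 6
  4 × C (aromatic): no H
  1 × C: no H
  1 × N (charge +1): 3 H
  1 × N: no H
  Total hydrogens = 9.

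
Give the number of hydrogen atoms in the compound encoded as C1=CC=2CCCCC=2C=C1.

12

Hydrogens are implicit in SMILES; fill each atom to its normal valence:
  4 × C: 2 H each → 8
  4 × C (aromatic): 1 H each → 4
  2 × C (aromatic): no H
  Total hydrogens = 12.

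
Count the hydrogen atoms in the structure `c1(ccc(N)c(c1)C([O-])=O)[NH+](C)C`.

Hydrogens are implicit in SMILES; fill each atom to its normal valence:
  3 × C (aromatic): 1 H each → 3
  3 × C (aromatic): no H
  2 × C: 3 H each → 6
  1 × C: no H
  1 × N: 2 H
  1 × N (charge +1): 1 H
  1 × O: no H
  1 × O (charge -1): no H
  Total hydrogens = 12.

12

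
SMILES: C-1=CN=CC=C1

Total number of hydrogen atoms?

Hydrogens are implicit in SMILES; fill each atom to its normal valence:
  5 × C (aromatic): 1 H each → 5
  1 × N (aromatic): no H
  Total hydrogens = 5.

5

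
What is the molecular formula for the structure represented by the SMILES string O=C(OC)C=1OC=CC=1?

C6H6O3

Heavy atoms from the SMILES: 6 C, 3 O.
Implicit hydrogens by atom environment:
  3 × C (aromatic): 1 H each → 3
  2 × O: no H
  1 × C: 3 H
  1 × C (aromatic): no H
  1 × C: no H
  1 × O (aromatic): no H
  Total hydrogens = 6.
Molecular formula: C6H6O3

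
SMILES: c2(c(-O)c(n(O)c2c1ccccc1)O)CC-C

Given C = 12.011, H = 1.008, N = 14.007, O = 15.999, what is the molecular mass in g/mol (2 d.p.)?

233.27

Molecular formula: C13H15NO3.
M = 13×12.011 + 15×1.008 + 1×14.007 + 3×15.999 = 233.27 g/mol.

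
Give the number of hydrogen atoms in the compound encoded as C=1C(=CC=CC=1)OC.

Hydrogens are implicit in SMILES; fill each atom to its normal valence:
  5 × C (aromatic): 1 H each → 5
  1 × C: 3 H
  1 × C (aromatic): no H
  1 × O: no H
  Total hydrogens = 8.

8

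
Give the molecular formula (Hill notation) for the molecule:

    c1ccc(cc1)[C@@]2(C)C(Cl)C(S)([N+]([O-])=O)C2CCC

Heavy atoms from the SMILES: 14 C, 1 Cl, 1 N, 2 O, 1 S.
Implicit hydrogens by atom environment:
  5 × C (aromatic): 1 H each → 5
  2 × C: 3 H each → 6
  2 × C: 2 H each → 4
  2 × C: 1 H each → 2
  2 × C: no H
  1 × C (aromatic): no H
  1 × Cl: no H
  1 × N (charge +1): no H
  1 × O: no H
  1 × O (charge -1): no H
  1 × S: 1 H
  Total hydrogens = 18.
Molecular formula: C14H18ClNO2S

C14H18ClNO2S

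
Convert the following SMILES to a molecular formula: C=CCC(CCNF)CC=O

Heavy atoms from the SMILES: 8 C, 1 F, 1 N, 1 O.
Implicit hydrogens by atom environment:
  5 × C: 2 H each → 10
  3 × C: 1 H each → 3
  1 × F: no H
  1 × N: 1 H
  1 × O: no H
  Total hydrogens = 14.
Molecular formula: C8H14FNO

C8H14FNO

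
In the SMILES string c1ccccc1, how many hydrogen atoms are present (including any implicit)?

Hydrogens are implicit in SMILES; fill each atom to its normal valence:
  6 × C (aromatic): 1 H each → 6
  Total hydrogens = 6.

6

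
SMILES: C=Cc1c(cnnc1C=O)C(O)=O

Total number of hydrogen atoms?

6

Hydrogens are implicit in SMILES; fill each atom to its normal valence:
  3 × C (aromatic): no H
  2 × C: 1 H each → 2
  2 × N (aromatic): no H
  2 × O: no H
  1 × C: 2 H
  1 × C (aromatic): 1 H
  1 × C: no H
  1 × O: 1 H
  Total hydrogens = 6.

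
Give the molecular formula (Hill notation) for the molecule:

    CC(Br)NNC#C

C4H7BrN2

Heavy atoms from the SMILES: 1 Br, 4 C, 2 N.
Implicit hydrogens by atom environment:
  2 × C: 1 H each → 2
  2 × N: 1 H each → 2
  1 × Br: no H
  1 × C: 3 H
  1 × C: no H
  Total hydrogens = 7.
Molecular formula: C4H7BrN2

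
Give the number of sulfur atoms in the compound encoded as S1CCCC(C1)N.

1

The symbol for sulfur appears 1 time in the SMILES.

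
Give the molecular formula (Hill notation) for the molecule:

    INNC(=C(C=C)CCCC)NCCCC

Heavy atoms from the SMILES: 12 C, 1 I, 3 N.
Implicit hydrogens by atom environment:
  7 × C: 2 H each → 14
  3 × N: 1 H each → 3
  2 × C: 3 H each → 6
  2 × C: no H
  1 × C: 1 H
  1 × I: no H
  Total hydrogens = 24.
Molecular formula: C12H24IN3

C12H24IN3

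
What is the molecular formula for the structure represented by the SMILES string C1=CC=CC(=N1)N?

Heavy atoms from the SMILES: 5 C, 2 N.
Implicit hydrogens by atom environment:
  4 × C (aromatic): 1 H each → 4
  1 × C (aromatic): no H
  1 × N: 2 H
  1 × N (aromatic): no H
  Total hydrogens = 6.
Molecular formula: C5H6N2

C5H6N2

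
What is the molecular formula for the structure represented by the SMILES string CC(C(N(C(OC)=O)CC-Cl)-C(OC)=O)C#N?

Heavy atoms from the SMILES: 10 C, 1 Cl, 2 N, 4 O.
Implicit hydrogens by atom environment:
  4 × O: no H
  3 × C: 3 H each → 9
  3 × C: no H
  2 × C: 2 H each → 4
  2 × C: 1 H each → 2
  2 × N: no H
  1 × Cl: no H
  Total hydrogens = 15.
Molecular formula: C10H15ClN2O4

C10H15ClN2O4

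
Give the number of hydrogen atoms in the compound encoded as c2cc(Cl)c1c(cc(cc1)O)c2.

Hydrogens are implicit in SMILES; fill each atom to its normal valence:
  6 × C (aromatic): 1 H each → 6
  4 × C (aromatic): no H
  1 × Cl: no H
  1 × O: 1 H
  Total hydrogens = 7.

7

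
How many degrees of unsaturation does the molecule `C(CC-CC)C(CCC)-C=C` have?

1

Molecular formula from the SMILES: C11H22.
DoU = (2C + 2 + N − H − X)/2 = (2·11 + 2 + 0 − 22 − 0)/2 = 2/2 = 1.
(Structurally: 0 ring(s) + 1 π bond(s) = 1.)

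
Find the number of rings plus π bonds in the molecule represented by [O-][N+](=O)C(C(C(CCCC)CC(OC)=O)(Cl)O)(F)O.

Molecular formula from the SMILES: C10H17ClFNO6.
DoU = (2C + 2 + N − H − X)/2 = (2·10 + 2 + 1 − 17 − 2)/2 = 4/2 = 2.
(Structurally: 0 ring(s) + 2 π bond(s) = 2.)

2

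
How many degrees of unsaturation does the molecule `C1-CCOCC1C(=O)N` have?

Molecular formula from the SMILES: C6H11NO2.
DoU = (2C + 2 + N − H − X)/2 = (2·6 + 2 + 1 − 11 − 0)/2 = 4/2 = 2.
(Structurally: 1 ring(s) + 1 π bond(s) = 2.)

2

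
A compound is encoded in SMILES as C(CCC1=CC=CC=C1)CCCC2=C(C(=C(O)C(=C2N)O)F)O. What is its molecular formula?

C18H22FNO3

Heavy atoms from the SMILES: 18 C, 1 F, 1 N, 3 O.
Implicit hydrogens by atom environment:
  7 × C (aromatic): no H
  6 × C: 2 H each → 12
  5 × C (aromatic): 1 H each → 5
  3 × O: 1 H each → 3
  1 × F: no H
  1 × N: 2 H
  Total hydrogens = 22.
Molecular formula: C18H22FNO3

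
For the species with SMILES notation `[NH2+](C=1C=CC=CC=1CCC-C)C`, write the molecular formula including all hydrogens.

C11H18N+

Heavy atoms from the SMILES: 11 C, 1 N.
Implicit hydrogens by atom environment:
  4 × C (aromatic): 1 H each → 4
  3 × C: 2 H each → 6
  2 × C: 3 H each → 6
  2 × C (aromatic): no H
  1 × N (charge +1): 2 H
  Total hydrogens = 18.
Net charge +1.
Molecular formula: C11H18N+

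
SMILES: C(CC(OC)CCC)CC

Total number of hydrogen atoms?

20

Hydrogens are implicit in SMILES; fill each atom to its normal valence:
  5 × C: 2 H each → 10
  3 × C: 3 H each → 9
  1 × C: 1 H
  1 × O: no H
  Total hydrogens = 20.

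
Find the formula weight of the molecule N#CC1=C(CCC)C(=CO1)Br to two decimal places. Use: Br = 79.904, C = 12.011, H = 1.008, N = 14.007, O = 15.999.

Molecular formula: C8H8BrNO.
M = 1×79.904 + 8×12.011 + 8×1.008 + 1×14.007 + 1×15.999 = 214.06 g/mol.

214.06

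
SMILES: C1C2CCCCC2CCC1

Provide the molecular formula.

C10H18

Heavy atoms from the SMILES: 10 C.
Implicit hydrogens by atom environment:
  8 × C: 2 H each → 16
  2 × C: 1 H each → 2
  Total hydrogens = 18.
Molecular formula: C10H18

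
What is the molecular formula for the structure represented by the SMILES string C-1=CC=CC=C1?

Heavy atoms from the SMILES: 6 C.
Implicit hydrogens by atom environment:
  6 × C (aromatic): 1 H each → 6
  Total hydrogens = 6.
Molecular formula: C6H6

C6H6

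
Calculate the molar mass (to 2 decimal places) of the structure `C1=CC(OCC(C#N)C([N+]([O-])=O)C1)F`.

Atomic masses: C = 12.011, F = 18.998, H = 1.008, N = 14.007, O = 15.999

200.17

Molecular formula: C8H9FN2O3.
M = 8×12.011 + 1×18.998 + 9×1.008 + 2×14.007 + 3×15.999 = 200.17 g/mol.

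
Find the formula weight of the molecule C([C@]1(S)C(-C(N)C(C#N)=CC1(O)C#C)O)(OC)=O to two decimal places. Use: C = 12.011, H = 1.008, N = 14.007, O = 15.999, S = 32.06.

Molecular formula: C11H12N2O4S.
M = 11×12.011 + 12×1.008 + 2×14.007 + 4×15.999 + 1×32.06 = 268.29 g/mol.

268.29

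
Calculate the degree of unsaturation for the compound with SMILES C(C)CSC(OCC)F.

0

Molecular formula from the SMILES: C6H13FOS.
DoU = (2C + 2 + N − H − X)/2 = (2·6 + 2 + 0 − 13 − 1)/2 = 0/2 = 0.
(Structurally: 0 ring(s) + 0 π bond(s) = 0.)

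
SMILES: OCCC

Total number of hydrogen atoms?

Hydrogens are implicit in SMILES; fill each atom to its normal valence:
  2 × C: 2 H each → 4
  1 × C: 3 H
  1 × O: 1 H
  Total hydrogens = 8.

8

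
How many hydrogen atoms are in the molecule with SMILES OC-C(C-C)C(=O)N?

11

Hydrogens are implicit in SMILES; fill each atom to its normal valence:
  2 × C: 2 H each → 4
  1 × C: 3 H
  1 × C: 1 H
  1 × C: no H
  1 × N: 2 H
  1 × O: 1 H
  1 × O: no H
  Total hydrogens = 11.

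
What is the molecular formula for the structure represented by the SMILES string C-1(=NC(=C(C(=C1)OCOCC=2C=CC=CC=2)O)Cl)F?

Heavy atoms from the SMILES: 13 C, 1 Cl, 1 F, 1 N, 3 O.
Implicit hydrogens by atom environment:
  6 × C (aromatic): 1 H each → 6
  5 × C (aromatic): no H
  2 × C: 2 H each → 4
  2 × O: no H
  1 × Cl: no H
  1 × F: no H
  1 × N (aromatic): no H
  1 × O: 1 H
  Total hydrogens = 11.
Molecular formula: C13H11ClFNO3

C13H11ClFNO3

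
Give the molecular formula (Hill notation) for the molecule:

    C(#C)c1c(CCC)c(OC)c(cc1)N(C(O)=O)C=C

Heavy atoms from the SMILES: 15 C, 1 N, 3 O.
Implicit hydrogens by atom environment:
  4 × C (aromatic): no H
  3 × C: 2 H each → 6
  2 × C: 3 H each → 6
  2 × C (aromatic): 1 H each → 2
  2 × C: 1 H each → 2
  2 × C: no H
  2 × O: no H
  1 × N: no H
  1 × O: 1 H
  Total hydrogens = 17.
Molecular formula: C15H17NO3

C15H17NO3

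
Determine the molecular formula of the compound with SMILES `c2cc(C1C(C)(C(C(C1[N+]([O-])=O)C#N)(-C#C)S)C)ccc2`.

C16H16N2O2S

Heavy atoms from the SMILES: 16 C, 2 N, 2 O, 1 S.
Implicit hydrogens by atom environment:
  5 × C (aromatic): 1 H each → 5
  4 × C: 1 H each → 4
  4 × C: no H
  2 × C: 3 H each → 6
  1 × C (aromatic): no H
  1 × N (charge +1): no H
  1 × N: no H
  1 × O: no H
  1 × O (charge -1): no H
  1 × S: 1 H
  Total hydrogens = 16.
Molecular formula: C16H16N2O2S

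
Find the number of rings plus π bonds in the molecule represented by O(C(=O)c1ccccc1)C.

5

Molecular formula from the SMILES: C8H8O2.
DoU = (2C + 2 + N − H − X)/2 = (2·8 + 2 + 0 − 8 − 0)/2 = 10/2 = 5.
(Structurally: 1 ring(s) + 4 π bond(s) = 5.)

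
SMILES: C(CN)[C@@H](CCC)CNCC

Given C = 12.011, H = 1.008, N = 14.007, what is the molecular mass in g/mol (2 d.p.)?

Molecular formula: C9H22N2.
M = 9×12.011 + 22×1.008 + 2×14.007 = 158.29 g/mol.

158.29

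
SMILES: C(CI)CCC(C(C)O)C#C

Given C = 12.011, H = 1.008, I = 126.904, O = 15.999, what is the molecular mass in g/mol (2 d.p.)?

266.12

Molecular formula: C9H15IO.
M = 9×12.011 + 15×1.008 + 1×126.904 + 1×15.999 = 266.12 g/mol.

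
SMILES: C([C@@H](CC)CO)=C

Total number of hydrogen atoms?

12

Hydrogens are implicit in SMILES; fill each atom to its normal valence:
  3 × C: 2 H each → 6
  2 × C: 1 H each → 2
  1 × C: 3 H
  1 × O: 1 H
  Total hydrogens = 12.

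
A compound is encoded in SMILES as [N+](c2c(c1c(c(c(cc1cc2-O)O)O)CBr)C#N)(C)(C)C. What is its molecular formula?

C15H16BrN2O3+

Heavy atoms from the SMILES: 1 Br, 15 C, 2 N, 3 O.
Implicit hydrogens by atom environment:
  8 × C (aromatic): no H
  3 × C: 3 H each → 9
  3 × O: 1 H each → 3
  2 × C (aromatic): 1 H each → 2
  1 × Br: no H
  1 × C: 2 H
  1 × C: no H
  1 × N (charge +1): no H
  1 × N: no H
  Total hydrogens = 16.
Net charge +1.
Molecular formula: C15H16BrN2O3+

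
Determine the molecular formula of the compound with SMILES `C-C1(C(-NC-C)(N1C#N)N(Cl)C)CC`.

Heavy atoms from the SMILES: 9 C, 1 Cl, 4 N.
Implicit hydrogens by atom environment:
  4 × C: 3 H each → 12
  3 × C: no H
  3 × N: no H
  2 × C: 2 H each → 4
  1 × Cl: no H
  1 × N: 1 H
  Total hydrogens = 17.
Molecular formula: C9H17ClN4

C9H17ClN4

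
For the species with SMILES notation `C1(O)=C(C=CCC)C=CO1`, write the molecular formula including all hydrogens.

Heavy atoms from the SMILES: 8 C, 2 O.
Implicit hydrogens by atom environment:
  2 × C (aromatic): 1 H each → 2
  2 × C: 1 H each → 2
  2 × C (aromatic): no H
  1 × C: 3 H
  1 × C: 2 H
  1 × O: 1 H
  1 × O (aromatic): no H
  Total hydrogens = 10.
Molecular formula: C8H10O2

C8H10O2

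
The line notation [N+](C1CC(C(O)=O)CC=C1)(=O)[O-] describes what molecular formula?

C7H9NO4

Heavy atoms from the SMILES: 7 C, 1 N, 4 O.
Implicit hydrogens by atom environment:
  4 × C: 1 H each → 4
  2 × C: 2 H each → 4
  2 × O: no H
  1 × C: no H
  1 × N (charge +1): no H
  1 × O: 1 H
  1 × O (charge -1): no H
  Total hydrogens = 9.
Molecular formula: C7H9NO4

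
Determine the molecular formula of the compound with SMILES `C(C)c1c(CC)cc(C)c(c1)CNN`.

C12H20N2

Heavy atoms from the SMILES: 12 C, 2 N.
Implicit hydrogens by atom environment:
  4 × C (aromatic): no H
  3 × C: 3 H each → 9
  3 × C: 2 H each → 6
  2 × C (aromatic): 1 H each → 2
  1 × N: 2 H
  1 × N: 1 H
  Total hydrogens = 20.
Molecular formula: C12H20N2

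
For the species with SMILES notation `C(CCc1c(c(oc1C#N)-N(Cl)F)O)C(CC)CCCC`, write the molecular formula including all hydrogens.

C15H22ClFN2O2

Heavy atoms from the SMILES: 15 C, 1 Cl, 1 F, 2 N, 2 O.
Implicit hydrogens by atom environment:
  7 × C: 2 H each → 14
  4 × C (aromatic): no H
  2 × C: 3 H each → 6
  2 × N: no H
  1 × C: 1 H
  1 × C: no H
  1 × Cl: no H
  1 × F: no H
  1 × O: 1 H
  1 × O (aromatic): no H
  Total hydrogens = 22.
Molecular formula: C15H22ClFN2O2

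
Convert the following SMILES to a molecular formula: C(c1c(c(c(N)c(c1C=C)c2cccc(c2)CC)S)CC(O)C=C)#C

Heavy atoms from the SMILES: 22 C, 1 N, 1 O, 1 S.
Implicit hydrogens by atom environment:
  8 × C (aromatic): no H
  4 × C: 2 H each → 8
  4 × C: 1 H each → 4
  4 × C (aromatic): 1 H each → 4
  1 × C: 3 H
  1 × C: no H
  1 × N: 2 H
  1 × O: 1 H
  1 × S: 1 H
  Total hydrogens = 23.
Molecular formula: C22H23NOS

C22H23NOS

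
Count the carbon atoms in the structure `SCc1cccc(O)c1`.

7

The symbol for carbon appears 7 times in the SMILES. Lowercase c denotes aromatic carbon and counts toward C.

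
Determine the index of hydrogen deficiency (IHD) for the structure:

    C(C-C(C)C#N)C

2

Molecular formula from the SMILES: C6H11N.
DoU = (2C + 2 + N − H − X)/2 = (2·6 + 2 + 1 − 11 − 0)/2 = 4/2 = 2.
(Structurally: 0 ring(s) + 2 π bond(s) = 2.)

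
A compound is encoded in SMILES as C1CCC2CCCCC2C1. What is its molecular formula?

Heavy atoms from the SMILES: 10 C.
Implicit hydrogens by atom environment:
  8 × C: 2 H each → 16
  2 × C: 1 H each → 2
  Total hydrogens = 18.
Molecular formula: C10H18

C10H18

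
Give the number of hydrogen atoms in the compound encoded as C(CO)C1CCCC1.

14

Hydrogens are implicit in SMILES; fill each atom to its normal valence:
  6 × C: 2 H each → 12
  1 × C: 1 H
  1 × O: 1 H
  Total hydrogens = 14.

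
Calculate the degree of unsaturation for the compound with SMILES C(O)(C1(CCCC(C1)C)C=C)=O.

3

Molecular formula from the SMILES: C10H16O2.
DoU = (2C + 2 + N − H − X)/2 = (2·10 + 2 + 0 − 16 − 0)/2 = 6/2 = 3.
(Structurally: 1 ring(s) + 2 π bond(s) = 3.)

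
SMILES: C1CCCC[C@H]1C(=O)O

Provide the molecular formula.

Heavy atoms from the SMILES: 7 C, 2 O.
Implicit hydrogens by atom environment:
  5 × C: 2 H each → 10
  1 × C: 1 H
  1 × C: no H
  1 × O: 1 H
  1 × O: no H
  Total hydrogens = 12.
Molecular formula: C7H12O2

C7H12O2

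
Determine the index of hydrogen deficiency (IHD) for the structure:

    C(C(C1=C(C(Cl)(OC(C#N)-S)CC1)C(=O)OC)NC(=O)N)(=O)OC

7

Molecular formula from the SMILES: C13H16ClN3O6S.
DoU = (2C + 2 + N − H − X)/2 = (2·13 + 2 + 3 − 16 − 1)/2 = 14/2 = 7.
(Structurally: 1 ring(s) + 6 π bond(s) = 7.)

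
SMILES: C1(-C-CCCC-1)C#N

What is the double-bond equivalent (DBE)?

3

Molecular formula from the SMILES: C7H11N.
DoU = (2C + 2 + N − H − X)/2 = (2·7 + 2 + 1 − 11 − 0)/2 = 6/2 = 3.
(Structurally: 1 ring(s) + 2 π bond(s) = 3.)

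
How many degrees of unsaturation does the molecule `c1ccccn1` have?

4

Molecular formula from the SMILES: C5H5N.
DoU = (2C + 2 + N − H − X)/2 = (2·5 + 2 + 1 − 5 − 0)/2 = 8/2 = 4.
(Structurally: 1 ring(s) + 3 π bond(s) = 4.)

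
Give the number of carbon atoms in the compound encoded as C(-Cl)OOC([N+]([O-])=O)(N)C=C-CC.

6

The symbol for carbon appears 6 times in the SMILES. (Cl is a single chlorine, not C + l.)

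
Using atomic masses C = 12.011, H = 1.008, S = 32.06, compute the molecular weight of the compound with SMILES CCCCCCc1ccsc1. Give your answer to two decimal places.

168.30

Molecular formula: C10H16S.
M = 10×12.011 + 16×1.008 + 1×32.06 = 168.30 g/mol.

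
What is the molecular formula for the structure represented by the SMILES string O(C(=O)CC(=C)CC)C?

C7H12O2

Heavy atoms from the SMILES: 7 C, 2 O.
Implicit hydrogens by atom environment:
  3 × C: 2 H each → 6
  2 × C: 3 H each → 6
  2 × C: no H
  2 × O: no H
  Total hydrogens = 12.
Molecular formula: C7H12O2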